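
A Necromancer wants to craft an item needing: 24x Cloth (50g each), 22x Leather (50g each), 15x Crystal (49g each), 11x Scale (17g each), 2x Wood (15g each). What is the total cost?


Cost breakdown:
  Cloth: 24 * 50 = 1200
  Leather: 22 * 50 = 1100
  Crystal: 15 * 49 = 735
  Scale: 11 * 17 = 187
  Wood: 2 * 15 = 30
Total = 1200 + 1100 + 735 + 187 + 30 = 3252

3252 gold


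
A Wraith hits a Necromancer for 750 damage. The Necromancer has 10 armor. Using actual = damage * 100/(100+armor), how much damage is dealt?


actual = 750 * 100 / (100 + 10)
= 750 * 100 / 110
= 75000 / 110
= 681.82

681.82 damage


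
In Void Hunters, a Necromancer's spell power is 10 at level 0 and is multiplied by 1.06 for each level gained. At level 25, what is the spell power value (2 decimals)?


value = base * growth^level
= 10 * 1.06^25
= 10 * 4.291871
= 42.92

42.92 spell power


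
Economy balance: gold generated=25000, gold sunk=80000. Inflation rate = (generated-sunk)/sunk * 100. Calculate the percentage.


Net gold = 25000 - 80000 = -55000
Inflation rate = net / sunk * 100 = -55000 / 80000 * 100
= -0.6875 * 100
= -68.75%

-68.75%


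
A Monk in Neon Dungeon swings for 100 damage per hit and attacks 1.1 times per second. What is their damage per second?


DPS = damage * attack_speed
= 100 * 1.1
= 110.0

110.0 DPS


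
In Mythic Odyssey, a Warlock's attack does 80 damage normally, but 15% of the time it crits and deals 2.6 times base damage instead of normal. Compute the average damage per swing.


E[dmg] = base * (1 + crit_chance * (crit_mult - 1))
cc as decimal = 15/100 = 0.15
cm - 1 = 2.6 - 1 = 1.6
Bonus factor = 0.15 * 1.6 = 0.24
Total multiplier = 1 + 0.24 = 1.24
Expected damage = 80 * 1.24 = 99.20

99.20 damage


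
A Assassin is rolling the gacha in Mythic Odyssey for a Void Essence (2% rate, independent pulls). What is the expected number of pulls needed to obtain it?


Expected pulls for a geometric distribution = 1/p = 100 / rate%
= 100 / 2
= 50.0

50.0 pulls


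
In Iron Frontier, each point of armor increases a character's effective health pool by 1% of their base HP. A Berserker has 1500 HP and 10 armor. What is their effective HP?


EHP = 1500 * (1 + 10/100)
= 1500 * (1 + 0.1)
= 1500 * 1.1
= 1650.0

1650.0 EHP


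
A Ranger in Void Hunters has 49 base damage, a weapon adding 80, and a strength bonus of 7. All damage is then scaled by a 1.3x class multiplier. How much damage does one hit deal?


Sum base + weapon + str = 49 + 80 + 7 = 136
Multiply by 1.3:
136 * 1.3 = 176.8

176.8 damage


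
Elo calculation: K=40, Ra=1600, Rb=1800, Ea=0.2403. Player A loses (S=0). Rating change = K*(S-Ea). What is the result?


Elo update: delta = K * (S - Ea), where S = 0 (loses)
S - Ea = 0 - 0.2403 = -0.2403
Rating change = 40 * -0.2403
= -9.61

-9.61 rating points


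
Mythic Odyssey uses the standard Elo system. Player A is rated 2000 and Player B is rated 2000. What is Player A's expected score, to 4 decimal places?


Elo expected score: Ea = 1/(1 + 10^((Rb-Ra)/400))
Rb - Ra = 2000 - 2000 = 0
(Rb-Ra)/400 = 0/400 = 0.0
10^0.0 = 1.0
Ea = 1/(1 + 1.0) = 1/2.0 = 0.5000

0.5000


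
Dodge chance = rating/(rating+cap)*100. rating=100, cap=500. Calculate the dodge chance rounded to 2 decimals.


dodge% = 100 / (100 + 500) * 100
= 100 / 600 * 100
= 0.166667 * 100
= 16.67%

16.67%


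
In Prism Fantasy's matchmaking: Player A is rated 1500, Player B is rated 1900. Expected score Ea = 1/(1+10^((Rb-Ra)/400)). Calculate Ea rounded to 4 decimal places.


Elo expected score: Ea = 1/(1 + 10^((Rb-Ra)/400))
Rb - Ra = 1900 - 1500 = 400
(Rb-Ra)/400 = 400/400 = 1.0
10^1.0 = 10.0
Ea = 1/(1 + 10.0) = 1/11.0 = 0.0909

0.0909


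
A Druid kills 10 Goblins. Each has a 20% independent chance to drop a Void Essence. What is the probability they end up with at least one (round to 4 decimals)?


P(at least one) = 1 - P(none) = 1 - (1-p)^n
p = 20/100 = 0.2
1 - p = 0.8
(1 - p)^10 = 0.8^10 = 0.107374
P(at least one) = 1 - 0.107374 = 0.8926

0.8926


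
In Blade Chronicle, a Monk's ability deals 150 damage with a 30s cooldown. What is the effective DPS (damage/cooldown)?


DPS = damage / cooldown
= 150 / 30
= 5.00

5.00 DPS


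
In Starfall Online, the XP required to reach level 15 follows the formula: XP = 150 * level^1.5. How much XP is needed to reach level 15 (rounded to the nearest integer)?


XP = 150 * level^1.5
Substitute level = 15:
XP = 150 * 15^1.5
= 150 * 58.0948
= 8714

8714 XP


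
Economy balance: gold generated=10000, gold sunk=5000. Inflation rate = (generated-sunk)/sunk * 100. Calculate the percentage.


Net gold = 10000 - 5000 = 5000
Inflation rate = net / sunk * 100 = 5000 / 5000 * 100
= 1.0 * 100
= 100.00%

100.00%


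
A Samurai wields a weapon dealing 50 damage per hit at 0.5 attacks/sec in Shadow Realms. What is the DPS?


DPS = damage * attack_speed
= 50 * 0.5
= 25.0

25.0 DPS


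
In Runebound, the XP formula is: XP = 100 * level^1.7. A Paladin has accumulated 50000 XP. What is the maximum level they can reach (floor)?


XP = 100 * level^1.7, so level = (XP / 100)^(1/1.7)
= (50000 / 100)^(1/1.7)
= 500.0^0.5882
= 38.6927
Floor: level = 38

level 38


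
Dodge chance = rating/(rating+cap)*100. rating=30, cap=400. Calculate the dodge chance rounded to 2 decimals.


dodge% = 30 / (30 + 400) * 100
= 30 / 430 * 100
= 0.069767 * 100
= 6.98%

6.98%


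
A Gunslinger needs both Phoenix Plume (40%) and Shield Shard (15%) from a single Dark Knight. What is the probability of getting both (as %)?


For independent events, P(both) = P(A) * P(B)
= 40% * 15%
= 600 / 100 %
= 6.0%

6.0%


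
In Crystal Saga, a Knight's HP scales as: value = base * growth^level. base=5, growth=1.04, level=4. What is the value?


value = base * growth^level
= 5 * 1.04^4
= 5 * 1.169859
= 5.85

5.85 HP


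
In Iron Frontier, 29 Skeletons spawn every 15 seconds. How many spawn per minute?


Spawns per minute = count * (60 / interval)
= 29 * (60 / 15)
= 29 * 4.0
= 116.0

116.0 per minute


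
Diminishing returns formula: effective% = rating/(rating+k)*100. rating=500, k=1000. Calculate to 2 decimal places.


effective% = rating / (rating + k) * 100
= 500 / (500 + 1000) * 100
= 500 / 1500 * 100
= 0.333333 * 100
= 33.33%

33.33%


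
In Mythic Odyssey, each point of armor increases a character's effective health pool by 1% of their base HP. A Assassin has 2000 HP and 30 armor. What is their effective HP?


EHP = 2000 * (1 + 30/100)
= 2000 * (1 + 0.3)
= 2000 * 1.3
= 2600.0

2600.0 EHP


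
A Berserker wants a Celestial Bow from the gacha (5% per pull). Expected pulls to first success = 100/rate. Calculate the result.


Expected pulls for a geometric distribution = 1/p = 100 / rate%
= 100 / 5
= 20.0

20.0 pulls


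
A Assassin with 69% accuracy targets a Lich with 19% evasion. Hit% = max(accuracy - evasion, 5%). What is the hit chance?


accuracy - evasion = 69 - 19 = 50
Apply floor: max(50, 5) = 50
Hit chance = 50%

50%


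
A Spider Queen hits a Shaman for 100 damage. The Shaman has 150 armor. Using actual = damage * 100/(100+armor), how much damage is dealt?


actual = 100 * 100 / (100 + 150)
= 100 * 100 / 250
= 10000 / 250
= 40.00

40.00 damage


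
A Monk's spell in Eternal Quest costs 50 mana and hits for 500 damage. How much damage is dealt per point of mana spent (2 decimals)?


Efficiency = damage / mana
= 500 / 50
= 10.00

10.00 dmg/mana


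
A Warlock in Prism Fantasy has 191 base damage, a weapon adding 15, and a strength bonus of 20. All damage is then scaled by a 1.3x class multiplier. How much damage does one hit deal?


Sum base + weapon + str = 191 + 15 + 20 = 226
Multiply by 1.3:
226 * 1.3 = 293.8

293.8 damage


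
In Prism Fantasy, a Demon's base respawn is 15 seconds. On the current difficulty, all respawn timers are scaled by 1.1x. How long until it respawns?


Respawn time = base * multiplier
= 15 * 1.1
= 16.5 seconds

16.5 seconds


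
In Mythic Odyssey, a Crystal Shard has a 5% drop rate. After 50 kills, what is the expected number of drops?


Expected drops = kills * (drop_rate / 100)
= 50 * (5 / 100)
= 50 * 0.05
= 2.5

2.5 drops


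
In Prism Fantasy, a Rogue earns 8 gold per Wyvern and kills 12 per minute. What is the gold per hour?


Gold per minute = 8 * 12 = 96
Gold per hour = 96 * 60 = 5760

5760 gold/hour


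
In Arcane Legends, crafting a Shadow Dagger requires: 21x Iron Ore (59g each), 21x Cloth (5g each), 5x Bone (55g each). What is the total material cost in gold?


Cost breakdown:
  Iron Ore: 21 * 59 = 1239
  Cloth: 21 * 5 = 105
  Bone: 5 * 55 = 275
Total = 1239 + 105 + 275 = 1619

1619 gold


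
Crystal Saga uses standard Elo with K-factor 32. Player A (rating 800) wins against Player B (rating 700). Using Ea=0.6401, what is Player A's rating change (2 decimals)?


Elo update: delta = K * (S - Ea), where S = 1 (wins)
S - Ea = 1 - 0.6401 = 0.3599
Rating change = 32 * 0.3599
= 11.52

11.52 rating points


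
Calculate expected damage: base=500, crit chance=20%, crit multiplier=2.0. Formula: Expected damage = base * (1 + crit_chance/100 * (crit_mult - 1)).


E[dmg] = base * (1 + crit_chance * (crit_mult - 1))
cc as decimal = 20/100 = 0.2
cm - 1 = 2.0 - 1 = 1.0
Bonus factor = 0.2 * 1.0 = 0.2
Total multiplier = 1 + 0.2 = 1.2
Expected damage = 500 * 1.2 = 600.00

600.00 damage


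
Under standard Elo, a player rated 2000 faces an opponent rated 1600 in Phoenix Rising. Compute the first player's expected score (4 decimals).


Elo expected score: Ea = 1/(1 + 10^((Rb-Ra)/400))
Rb - Ra = 1600 - 2000 = -400
(Rb-Ra)/400 = -400/400 = -1.0
10^-1.0 = 0.1
Ea = 1/(1 + 0.1) = 1/1.1 = 0.9091

0.9091


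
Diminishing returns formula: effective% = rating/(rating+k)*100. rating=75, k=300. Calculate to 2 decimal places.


effective% = rating / (rating + k) * 100
= 75 / (75 + 300) * 100
= 75 / 375 * 100
= 0.2 * 100
= 20.00%

20.00%


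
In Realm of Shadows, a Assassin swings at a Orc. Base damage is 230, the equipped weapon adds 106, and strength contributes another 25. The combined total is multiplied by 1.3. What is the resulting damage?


Sum base + weapon + str = 230 + 106 + 25 = 361
Multiply by 1.3:
361 * 1.3 = 469.3

469.3 damage


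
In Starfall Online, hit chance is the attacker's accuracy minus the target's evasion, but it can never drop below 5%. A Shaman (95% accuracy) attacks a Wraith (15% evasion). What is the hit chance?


accuracy - evasion = 95 - 15 = 80
Apply floor: max(80, 5) = 80
Hit chance = 80%

80%


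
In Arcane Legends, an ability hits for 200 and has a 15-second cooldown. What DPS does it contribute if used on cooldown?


DPS = damage / cooldown
= 200 / 15
= 13.33

13.33 DPS


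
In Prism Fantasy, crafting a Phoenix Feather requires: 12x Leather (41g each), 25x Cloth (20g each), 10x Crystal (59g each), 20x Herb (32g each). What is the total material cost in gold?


Cost breakdown:
  Leather: 12 * 41 = 492
  Cloth: 25 * 20 = 500
  Crystal: 10 * 59 = 590
  Herb: 20 * 32 = 640
Total = 492 + 500 + 590 + 640 = 2222

2222 gold


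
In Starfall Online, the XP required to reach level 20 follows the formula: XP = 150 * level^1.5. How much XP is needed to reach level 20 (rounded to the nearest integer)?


XP = 150 * level^1.5
Substitute level = 20:
XP = 150 * 20^1.5
= 150 * 89.4427
= 13416

13416 XP


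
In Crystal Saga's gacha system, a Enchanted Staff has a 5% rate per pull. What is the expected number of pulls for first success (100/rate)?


Expected pulls for a geometric distribution = 1/p = 100 / rate%
= 100 / 5
= 20.0

20.0 pulls


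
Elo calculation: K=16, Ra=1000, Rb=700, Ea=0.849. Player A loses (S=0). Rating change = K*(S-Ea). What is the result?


Elo update: delta = K * (S - Ea), where S = 0 (loses)
S - Ea = 0 - 0.849 = -0.849
Rating change = 16 * -0.849
= -13.58

-13.58 rating points


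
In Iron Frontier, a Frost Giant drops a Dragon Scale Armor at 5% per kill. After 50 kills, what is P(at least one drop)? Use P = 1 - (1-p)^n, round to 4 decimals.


P(at least one) = 1 - P(none) = 1 - (1-p)^n
p = 5/100 = 0.05
1 - p = 0.95
(1 - p)^50 = 0.95^50 = 0.076945
P(at least one) = 1 - 0.076945 = 0.9231

0.9231


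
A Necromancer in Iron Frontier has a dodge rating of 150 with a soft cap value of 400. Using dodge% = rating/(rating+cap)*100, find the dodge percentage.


dodge% = 150 / (150 + 400) * 100
= 150 / 550 * 100
= 0.272727 * 100
= 27.27%

27.27%


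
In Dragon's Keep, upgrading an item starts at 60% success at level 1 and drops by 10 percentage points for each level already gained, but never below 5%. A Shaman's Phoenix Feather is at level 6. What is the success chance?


raw_rate = 60 - 10 * (6 - 1)
= 60 - 10 * 5
= 60 - 50
= 10
Apply floor: max(10, 5) = 10%

10%


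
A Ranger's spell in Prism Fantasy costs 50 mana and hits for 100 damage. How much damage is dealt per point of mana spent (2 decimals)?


Efficiency = damage / mana
= 100 / 50
= 2.00

2.00 dmg/mana


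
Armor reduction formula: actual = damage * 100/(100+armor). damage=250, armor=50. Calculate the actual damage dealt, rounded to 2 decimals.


actual = 250 * 100 / (100 + 50)
= 250 * 100 / 150
= 25000 / 150
= 166.67

166.67 damage


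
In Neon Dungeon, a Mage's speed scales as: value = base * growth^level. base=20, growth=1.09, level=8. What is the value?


value = base * growth^level
= 20 * 1.09^8
= 20 * 1.992563
= 39.85

39.85 speed


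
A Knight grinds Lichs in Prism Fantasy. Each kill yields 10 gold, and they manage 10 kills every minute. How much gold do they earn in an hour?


Gold per minute = 10 * 10 = 100
Gold per hour = 100 * 60 = 6000

6000 gold/hour


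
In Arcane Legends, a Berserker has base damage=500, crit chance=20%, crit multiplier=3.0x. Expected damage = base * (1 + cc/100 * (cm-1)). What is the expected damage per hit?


E[dmg] = base * (1 + crit_chance * (crit_mult - 1))
cc as decimal = 20/100 = 0.2
cm - 1 = 3.0 - 1 = 2.0
Bonus factor = 0.2 * 2.0 = 0.4
Total multiplier = 1 + 0.4 = 1.4
Expected damage = 500 * 1.4 = 700.00

700.00 damage


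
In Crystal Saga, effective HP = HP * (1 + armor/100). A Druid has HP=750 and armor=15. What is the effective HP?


EHP = 750 * (1 + 15/100)
= 750 * (1 + 0.15)
= 750 * 1.15
= 862.5

862.5 EHP


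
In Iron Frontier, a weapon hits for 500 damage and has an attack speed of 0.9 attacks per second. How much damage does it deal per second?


DPS = damage * attack_speed
= 500 * 0.9
= 450.0

450.0 DPS


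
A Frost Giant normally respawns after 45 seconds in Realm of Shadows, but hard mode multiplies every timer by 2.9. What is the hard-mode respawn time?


Respawn time = base * multiplier
= 45 * 2.9
= 130.5 seconds

130.5 seconds


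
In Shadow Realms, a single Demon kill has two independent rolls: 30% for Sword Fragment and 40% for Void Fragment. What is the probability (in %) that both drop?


For independent events, P(both) = P(A) * P(B)
= 30% * 40%
= 1200 / 100 %
= 12.0%

12.0%


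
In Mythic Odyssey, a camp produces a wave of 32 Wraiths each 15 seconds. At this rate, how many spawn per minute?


Spawns per minute = count * (60 / interval)
= 32 * (60 / 15)
= 32 * 4.0
= 128.0

128.0 per minute


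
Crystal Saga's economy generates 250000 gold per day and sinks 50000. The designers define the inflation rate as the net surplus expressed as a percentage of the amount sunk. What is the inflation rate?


Net gold = 250000 - 50000 = 200000
Inflation rate = net / sunk * 100 = 200000 / 50000 * 100
= 4.0 * 100
= 400.00%

400.00%


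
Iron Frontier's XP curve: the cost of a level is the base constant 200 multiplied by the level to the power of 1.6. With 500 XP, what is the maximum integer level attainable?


XP = 200 * level^1.6, so level = (XP / 200)^(1/1.6)
= (500 / 200)^(1/1.6)
= 2.5^0.625
= 1.773
Floor: level = 1

level 1


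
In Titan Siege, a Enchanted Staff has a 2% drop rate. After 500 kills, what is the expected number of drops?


Expected drops = kills * (drop_rate / 100)
= 500 * (2 / 100)
= 500 * 0.02
= 10.0

10.0 drops


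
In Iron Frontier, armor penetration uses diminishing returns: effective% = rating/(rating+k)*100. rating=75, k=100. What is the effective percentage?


effective% = rating / (rating + k) * 100
= 75 / (75 + 100) * 100
= 75 / 175 * 100
= 0.428571 * 100
= 42.86%

42.86%


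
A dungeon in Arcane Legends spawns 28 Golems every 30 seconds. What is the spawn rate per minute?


Spawns per minute = count * (60 / interval)
= 28 * (60 / 30)
= 28 * 2.0
= 56.0

56.0 per minute


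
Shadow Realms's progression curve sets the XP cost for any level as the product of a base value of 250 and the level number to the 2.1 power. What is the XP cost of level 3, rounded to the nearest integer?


XP = 250 * level^2.1
Substitute level = 3:
XP = 250 * 3^2.1
= 250 * 10.0451
= 2511

2511 XP


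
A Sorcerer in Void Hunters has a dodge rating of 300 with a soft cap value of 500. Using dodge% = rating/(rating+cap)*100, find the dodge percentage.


dodge% = 300 / (300 + 500) * 100
= 300 / 800 * 100
= 0.375 * 100
= 37.50%

37.50%


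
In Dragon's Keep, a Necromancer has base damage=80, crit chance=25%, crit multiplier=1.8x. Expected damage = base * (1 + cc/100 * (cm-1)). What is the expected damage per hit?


E[dmg] = base * (1 + crit_chance * (crit_mult - 1))
cc as decimal = 25/100 = 0.25
cm - 1 = 1.8 - 1 = 0.8
Bonus factor = 0.25 * 0.8 = 0.2
Total multiplier = 1 + 0.2 = 1.2
Expected damage = 80 * 1.2 = 96.00

96.00 damage


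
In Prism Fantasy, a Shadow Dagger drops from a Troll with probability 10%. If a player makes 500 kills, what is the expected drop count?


Expected drops = kills * (drop_rate / 100)
= 500 * (10 / 100)
= 500 * 0.1
= 50.0

50.0 drops


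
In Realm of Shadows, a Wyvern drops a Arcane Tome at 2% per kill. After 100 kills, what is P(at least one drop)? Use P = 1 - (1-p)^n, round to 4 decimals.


P(at least one) = 1 - P(none) = 1 - (1-p)^n
p = 2/100 = 0.02
1 - p = 0.98
(1 - p)^100 = 0.98^100 = 0.132620
P(at least one) = 1 - 0.132620 = 0.8674

0.8674


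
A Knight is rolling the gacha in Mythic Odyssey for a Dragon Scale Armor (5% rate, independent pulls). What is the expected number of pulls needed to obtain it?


Expected pulls for a geometric distribution = 1/p = 100 / rate%
= 100 / 5
= 20.0

20.0 pulls


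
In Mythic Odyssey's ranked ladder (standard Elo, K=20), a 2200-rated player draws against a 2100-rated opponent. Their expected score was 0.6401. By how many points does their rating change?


Elo update: delta = K * (S - Ea), where S = 0.5 (draws)
S - Ea = 0.5 - 0.6401 = -0.1401
Rating change = 20 * -0.1401
= -2.80

-2.80 rating points


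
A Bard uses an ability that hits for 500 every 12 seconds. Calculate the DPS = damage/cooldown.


DPS = damage / cooldown
= 500 / 12
= 41.67

41.67 DPS


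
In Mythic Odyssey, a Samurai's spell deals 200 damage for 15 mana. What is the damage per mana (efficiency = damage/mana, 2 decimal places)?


Efficiency = damage / mana
= 200 / 15
= 13.33

13.33 dmg/mana


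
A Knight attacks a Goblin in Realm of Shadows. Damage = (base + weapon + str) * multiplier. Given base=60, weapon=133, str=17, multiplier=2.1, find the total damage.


Sum base + weapon + str = 60 + 133 + 17 = 210
Multiply by 2.1:
210 * 2.1 = 441.0

441.0 damage


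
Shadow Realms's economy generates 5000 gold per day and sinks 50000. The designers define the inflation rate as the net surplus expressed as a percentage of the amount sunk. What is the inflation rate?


Net gold = 5000 - 50000 = -45000
Inflation rate = net / sunk * 100 = -45000 / 50000 * 100
= -0.9 * 100
= -90.00%

-90.00%


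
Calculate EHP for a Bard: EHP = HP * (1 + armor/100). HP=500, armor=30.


EHP = 500 * (1 + 30/100)
= 500 * (1 + 0.3)
= 500 * 1.3
= 650.0

650.0 EHP


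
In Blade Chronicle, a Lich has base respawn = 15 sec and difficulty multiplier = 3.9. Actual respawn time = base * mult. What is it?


Respawn time = base * multiplier
= 15 * 3.9
= 58.5 seconds

58.5 seconds


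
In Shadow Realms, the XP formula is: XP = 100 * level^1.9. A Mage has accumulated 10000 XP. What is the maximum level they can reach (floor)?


XP = 100 * level^1.9, so level = (XP / 100)^(1/1.9)
= (10000 / 100)^(1/1.9)
= 100.0^0.5263
= 11.2884
Floor: level = 11

level 11


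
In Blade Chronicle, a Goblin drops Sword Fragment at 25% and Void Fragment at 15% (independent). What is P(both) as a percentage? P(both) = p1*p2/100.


For independent events, P(both) = P(A) * P(B)
= 25% * 15%
= 375 / 100 %
= 3.75%

3.75%


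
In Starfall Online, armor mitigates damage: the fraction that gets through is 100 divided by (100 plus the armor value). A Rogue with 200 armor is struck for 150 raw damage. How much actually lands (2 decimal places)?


actual = 150 * 100 / (100 + 200)
= 150 * 100 / 300
= 15000 / 300
= 50.00

50.00 damage


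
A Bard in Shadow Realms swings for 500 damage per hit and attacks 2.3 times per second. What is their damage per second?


DPS = damage * attack_speed
= 500 * 2.3
= 1150.0

1150.0 DPS


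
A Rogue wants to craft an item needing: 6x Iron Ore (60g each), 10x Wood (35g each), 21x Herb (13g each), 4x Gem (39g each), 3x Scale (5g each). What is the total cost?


Cost breakdown:
  Iron Ore: 6 * 60 = 360
  Wood: 10 * 35 = 350
  Herb: 21 * 13 = 273
  Gem: 4 * 39 = 156
  Scale: 3 * 5 = 15
Total = 360 + 350 + 273 + 156 + 15 = 1154

1154 gold


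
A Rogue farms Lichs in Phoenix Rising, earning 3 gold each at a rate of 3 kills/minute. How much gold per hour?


Gold per minute = 3 * 3 = 9
Gold per hour = 9 * 60 = 540

540 gold/hour


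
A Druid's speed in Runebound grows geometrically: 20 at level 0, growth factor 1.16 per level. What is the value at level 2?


value = base * growth^level
= 20 * 1.16^2
= 20 * 1.3456
= 26.91

26.91 speed


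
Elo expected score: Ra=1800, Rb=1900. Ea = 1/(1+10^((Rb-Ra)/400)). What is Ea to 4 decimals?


Elo expected score: Ea = 1/(1 + 10^((Rb-Ra)/400))
Rb - Ra = 1900 - 1800 = 100
(Rb-Ra)/400 = 100/400 = 0.25
10^0.25 = 1.778279
Ea = 1/(1 + 1.778279) = 1/2.778279 = 0.3599

0.3599


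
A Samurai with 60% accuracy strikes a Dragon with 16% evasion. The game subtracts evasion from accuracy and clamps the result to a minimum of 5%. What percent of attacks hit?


accuracy - evasion = 60 - 16 = 44
Apply floor: max(44, 5) = 44
Hit chance = 44%

44%


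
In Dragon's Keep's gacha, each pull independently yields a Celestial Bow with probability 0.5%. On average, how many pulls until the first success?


Expected pulls for a geometric distribution = 1/p = 100 / rate%
= 100 / 0.5
= 200.0

200.0 pulls


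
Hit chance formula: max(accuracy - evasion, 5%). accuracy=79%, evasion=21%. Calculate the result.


accuracy - evasion = 79 - 21 = 58
Apply floor: max(58, 5) = 58
Hit chance = 58%

58%


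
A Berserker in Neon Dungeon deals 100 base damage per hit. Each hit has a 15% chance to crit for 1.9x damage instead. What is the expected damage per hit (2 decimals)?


E[dmg] = base * (1 + crit_chance * (crit_mult - 1))
cc as decimal = 15/100 = 0.15
cm - 1 = 1.9 - 1 = 0.9
Bonus factor = 0.15 * 0.9 = 0.135
Total multiplier = 1 + 0.135 = 1.135
Expected damage = 100 * 1.135 = 113.50

113.50 damage


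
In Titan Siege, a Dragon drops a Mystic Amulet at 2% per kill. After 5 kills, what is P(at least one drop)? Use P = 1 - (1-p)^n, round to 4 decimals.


P(at least one) = 1 - P(none) = 1 - (1-p)^n
p = 2/100 = 0.02
1 - p = 0.98
(1 - p)^5 = 0.98^5 = 0.903921
P(at least one) = 1 - 0.903921 = 0.0961

0.0961


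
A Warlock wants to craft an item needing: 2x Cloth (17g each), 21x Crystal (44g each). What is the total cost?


Cost breakdown:
  Cloth: 2 * 17 = 34
  Crystal: 21 * 44 = 924
Total = 34 + 924 = 958

958 gold


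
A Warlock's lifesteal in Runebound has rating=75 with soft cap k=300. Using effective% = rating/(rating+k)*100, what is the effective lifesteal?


effective% = rating / (rating + k) * 100
= 75 / (75 + 300) * 100
= 75 / 375 * 100
= 0.2 * 100
= 20.00%

20.00%


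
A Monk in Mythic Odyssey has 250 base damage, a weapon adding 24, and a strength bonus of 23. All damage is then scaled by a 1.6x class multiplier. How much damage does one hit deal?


Sum base + weapon + str = 250 + 24 + 23 = 297
Multiply by 1.6:
297 * 1.6 = 475.2

475.2 damage


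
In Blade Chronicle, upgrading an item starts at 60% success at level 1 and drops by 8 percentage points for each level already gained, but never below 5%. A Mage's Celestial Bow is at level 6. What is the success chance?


raw_rate = 60 - 8 * (6 - 1)
= 60 - 8 * 5
= 60 - 40
= 20
Apply floor: max(20, 5) = 20%

20%


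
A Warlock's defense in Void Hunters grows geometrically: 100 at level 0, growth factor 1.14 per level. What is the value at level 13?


value = base * growth^level
= 100 * 1.14^13
= 100 * 5.492411
= 549.24

549.24 defense


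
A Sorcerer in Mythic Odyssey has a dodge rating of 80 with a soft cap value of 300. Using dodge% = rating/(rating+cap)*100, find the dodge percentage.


dodge% = 80 / (80 + 300) * 100
= 80 / 380 * 100
= 0.210526 * 100
= 21.05%

21.05%


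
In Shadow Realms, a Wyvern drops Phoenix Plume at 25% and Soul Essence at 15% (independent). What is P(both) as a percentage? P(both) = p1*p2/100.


For independent events, P(both) = P(A) * P(B)
= 25% * 15%
= 375 / 100 %
= 3.75%

3.75%


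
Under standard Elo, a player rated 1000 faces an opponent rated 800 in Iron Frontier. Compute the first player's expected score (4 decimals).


Elo expected score: Ea = 1/(1 + 10^((Rb-Ra)/400))
Rb - Ra = 800 - 1000 = -200
(Rb-Ra)/400 = -200/400 = -0.5
10^-0.5 = 0.316228
Ea = 1/(1 + 0.316228) = 1/1.316228 = 0.7597

0.7597


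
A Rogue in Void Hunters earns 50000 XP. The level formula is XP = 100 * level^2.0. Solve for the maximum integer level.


XP = 100 * level^2.0, so level = (XP / 100)^(1/2.0)
= (50000 / 100)^(1/2.0)
= 500.0^0.5
= 22.3607
Floor: level = 22

level 22


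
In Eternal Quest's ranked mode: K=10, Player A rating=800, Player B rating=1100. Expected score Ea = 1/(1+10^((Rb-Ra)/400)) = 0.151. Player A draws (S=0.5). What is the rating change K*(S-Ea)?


Elo update: delta = K * (S - Ea), where S = 0.5 (draws)
S - Ea = 0.5 - 0.151 = 0.349
Rating change = 10 * 0.349
= 3.49

3.49 rating points


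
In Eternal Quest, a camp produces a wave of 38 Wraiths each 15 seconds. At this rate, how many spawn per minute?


Spawns per minute = count * (60 / interval)
= 38 * (60 / 15)
= 38 * 4.0
= 152.0

152.0 per minute


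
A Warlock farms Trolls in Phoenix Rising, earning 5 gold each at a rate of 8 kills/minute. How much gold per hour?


Gold per minute = 5 * 8 = 40
Gold per hour = 40 * 60 = 2400

2400 gold/hour


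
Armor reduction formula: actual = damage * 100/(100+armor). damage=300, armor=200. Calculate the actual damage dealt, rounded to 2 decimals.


actual = 300 * 100 / (100 + 200)
= 300 * 100 / 300
= 30000 / 300
= 100.00

100.00 damage


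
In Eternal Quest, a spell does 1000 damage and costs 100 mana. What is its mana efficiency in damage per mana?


Efficiency = damage / mana
= 1000 / 100
= 10.00

10.00 dmg/mana


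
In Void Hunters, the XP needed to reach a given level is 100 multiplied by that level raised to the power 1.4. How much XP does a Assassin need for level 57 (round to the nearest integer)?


XP = 100 * level^1.4
Substitute level = 57:
XP = 100 * 57^1.4
= 100 * 287.2267
= 28723

28723 XP


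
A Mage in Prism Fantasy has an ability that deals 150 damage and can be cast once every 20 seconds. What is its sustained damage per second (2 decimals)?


DPS = damage / cooldown
= 150 / 20
= 7.50

7.50 DPS


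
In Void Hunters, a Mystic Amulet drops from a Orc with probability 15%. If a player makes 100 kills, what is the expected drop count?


Expected drops = kills * (drop_rate / 100)
= 100 * (15 / 100)
= 100 * 0.15
= 15.0

15.0 drops


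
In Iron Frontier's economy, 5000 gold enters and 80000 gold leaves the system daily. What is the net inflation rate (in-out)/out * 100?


Net gold = 5000 - 80000 = -75000
Inflation rate = net / sunk * 100 = -75000 / 80000 * 100
= -0.9375 * 100
= -93.75%

-93.75%


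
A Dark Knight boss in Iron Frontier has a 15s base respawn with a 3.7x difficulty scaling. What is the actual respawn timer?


Respawn time = base * multiplier
= 15 * 3.7
= 55.5 seconds

55.5 seconds


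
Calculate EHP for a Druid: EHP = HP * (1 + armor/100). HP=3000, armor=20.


EHP = 3000 * (1 + 20/100)
= 3000 * (1 + 0.2)
= 3000 * 1.2
= 3600.0

3600.0 EHP


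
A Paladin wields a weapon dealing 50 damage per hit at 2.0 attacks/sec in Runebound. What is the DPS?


DPS = damage * attack_speed
= 50 * 2.0
= 100.0

100.0 DPS


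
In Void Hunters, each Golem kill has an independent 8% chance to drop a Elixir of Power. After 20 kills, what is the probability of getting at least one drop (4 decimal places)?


P(at least one) = 1 - P(none) = 1 - (1-p)^n
p = 8/100 = 0.08
1 - p = 0.92
(1 - p)^20 = 0.92^20 = 0.188693
P(at least one) = 1 - 0.188693 = 0.8113

0.8113


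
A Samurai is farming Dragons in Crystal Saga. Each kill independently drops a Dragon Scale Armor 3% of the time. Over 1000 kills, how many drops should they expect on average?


Expected drops = kills * (drop_rate / 100)
= 1000 * (3 / 100)
= 1000 * 0.03
= 30.0

30.0 drops


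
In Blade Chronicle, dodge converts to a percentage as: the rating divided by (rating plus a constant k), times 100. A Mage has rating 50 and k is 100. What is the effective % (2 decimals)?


effective% = rating / (rating + k) * 100
= 50 / (50 + 100) * 100
= 50 / 150 * 100
= 0.333333 * 100
= 33.33%

33.33%


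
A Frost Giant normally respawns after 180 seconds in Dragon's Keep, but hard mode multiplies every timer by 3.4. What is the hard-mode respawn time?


Respawn time = base * multiplier
= 180 * 3.4
= 612.0 seconds

612.0 seconds


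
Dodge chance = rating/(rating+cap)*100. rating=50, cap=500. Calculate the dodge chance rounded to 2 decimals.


dodge% = 50 / (50 + 500) * 100
= 50 / 550 * 100
= 0.090909 * 100
= 9.09%

9.09%


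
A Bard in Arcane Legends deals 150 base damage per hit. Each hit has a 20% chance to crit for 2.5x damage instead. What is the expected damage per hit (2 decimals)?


E[dmg] = base * (1 + crit_chance * (crit_mult - 1))
cc as decimal = 20/100 = 0.2
cm - 1 = 2.5 - 1 = 1.5
Bonus factor = 0.2 * 1.5 = 0.3
Total multiplier = 1 + 0.3 = 1.3
Expected damage = 150 * 1.3 = 195.00

195.00 damage


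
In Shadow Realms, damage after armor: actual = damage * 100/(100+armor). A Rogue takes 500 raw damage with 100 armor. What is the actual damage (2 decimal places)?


actual = 500 * 100 / (100 + 100)
= 500 * 100 / 200
= 50000 / 200
= 250.00

250.00 damage


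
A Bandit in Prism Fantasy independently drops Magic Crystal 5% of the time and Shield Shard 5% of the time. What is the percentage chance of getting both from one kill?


For independent events, P(both) = P(A) * P(B)
= 5% * 5%
= 25 / 100 %
= 0.25%

0.25%


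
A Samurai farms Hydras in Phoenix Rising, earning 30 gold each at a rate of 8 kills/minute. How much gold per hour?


Gold per minute = 30 * 8 = 240
Gold per hour = 240 * 60 = 14400

14400 gold/hour


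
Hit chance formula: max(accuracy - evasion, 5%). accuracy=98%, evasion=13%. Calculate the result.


accuracy - evasion = 98 - 13 = 85
Apply floor: max(85, 5) = 85
Hit chance = 85%

85%


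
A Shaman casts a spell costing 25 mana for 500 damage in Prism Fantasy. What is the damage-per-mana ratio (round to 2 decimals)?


Efficiency = damage / mana
= 500 / 25
= 20.00

20.00 dmg/mana


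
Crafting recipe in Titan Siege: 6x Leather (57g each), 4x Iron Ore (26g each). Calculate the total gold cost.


Cost breakdown:
  Leather: 6 * 57 = 342
  Iron Ore: 4 * 26 = 104
Total = 342 + 104 = 446

446 gold


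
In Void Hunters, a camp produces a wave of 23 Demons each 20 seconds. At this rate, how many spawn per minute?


Spawns per minute = count * (60 / interval)
= 23 * (60 / 20)
= 23 * 3.0
= 69.0

69.0 per minute


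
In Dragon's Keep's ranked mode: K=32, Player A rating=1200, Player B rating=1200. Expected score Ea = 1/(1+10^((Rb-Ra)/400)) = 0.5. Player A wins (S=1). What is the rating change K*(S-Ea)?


Elo update: delta = K * (S - Ea), where S = 1 (wins)
S - Ea = 1 - 0.5 = 0.5
Rating change = 32 * 0.5
= 16.00

16.00 rating points


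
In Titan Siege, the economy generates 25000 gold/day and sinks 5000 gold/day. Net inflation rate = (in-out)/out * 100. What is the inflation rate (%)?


Net gold = 25000 - 5000 = 20000
Inflation rate = net / sunk * 100 = 20000 / 5000 * 100
= 4.0 * 100
= 400.00%

400.00%


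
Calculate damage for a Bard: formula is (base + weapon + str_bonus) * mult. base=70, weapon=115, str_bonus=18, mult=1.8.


Sum base + weapon + str = 70 + 115 + 18 = 203
Multiply by 1.8:
203 * 1.8 = 365.4

365.4 damage


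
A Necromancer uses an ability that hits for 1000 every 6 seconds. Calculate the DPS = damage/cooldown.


DPS = damage / cooldown
= 1000 / 6
= 166.67

166.67 DPS


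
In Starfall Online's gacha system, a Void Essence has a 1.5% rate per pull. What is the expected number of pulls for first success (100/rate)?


Expected pulls for a geometric distribution = 1/p = 100 / rate%
= 100 / 1.5
= 66.67

66.67 pulls


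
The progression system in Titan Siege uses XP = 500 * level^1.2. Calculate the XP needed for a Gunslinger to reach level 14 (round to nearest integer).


XP = 500 * level^1.2
Substitute level = 14:
XP = 500 * 14^1.2
= 500 * 23.7331
= 11867

11867 XP


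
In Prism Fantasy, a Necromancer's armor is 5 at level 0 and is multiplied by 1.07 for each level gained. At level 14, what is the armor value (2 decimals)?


value = base * growth^level
= 5 * 1.07^14
= 5 * 2.578534
= 12.89

12.89 armor


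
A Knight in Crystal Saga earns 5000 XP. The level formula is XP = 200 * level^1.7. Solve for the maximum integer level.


XP = 200 * level^1.7, so level = (XP / 200)^(1/1.7)
= (5000 / 200)^(1/1.7)
= 25.0^0.5882
= 6.6423
Floor: level = 6

level 6


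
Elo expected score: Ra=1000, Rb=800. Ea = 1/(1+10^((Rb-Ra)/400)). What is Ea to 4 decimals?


Elo expected score: Ea = 1/(1 + 10^((Rb-Ra)/400))
Rb - Ra = 800 - 1000 = -200
(Rb-Ra)/400 = -200/400 = -0.5
10^-0.5 = 0.316228
Ea = 1/(1 + 0.316228) = 1/1.316228 = 0.7597

0.7597


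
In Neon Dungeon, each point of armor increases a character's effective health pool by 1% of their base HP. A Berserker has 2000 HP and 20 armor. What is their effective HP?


EHP = 2000 * (1 + 20/100)
= 2000 * (1 + 0.2)
= 2000 * 1.2
= 2400.0

2400.0 EHP


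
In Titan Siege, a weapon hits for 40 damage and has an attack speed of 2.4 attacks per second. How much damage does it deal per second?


DPS = damage * attack_speed
= 40 * 2.4
= 96.0

96.0 DPS


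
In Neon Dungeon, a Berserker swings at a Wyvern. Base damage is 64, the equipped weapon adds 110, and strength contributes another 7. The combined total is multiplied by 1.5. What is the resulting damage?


Sum base + weapon + str = 64 + 110 + 7 = 181
Multiply by 1.5:
181 * 1.5 = 271.5

271.5 damage


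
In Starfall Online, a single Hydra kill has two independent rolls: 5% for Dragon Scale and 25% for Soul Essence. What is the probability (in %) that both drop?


For independent events, P(both) = P(A) * P(B)
= 5% * 25%
= 125 / 100 %
= 1.25%

1.25%


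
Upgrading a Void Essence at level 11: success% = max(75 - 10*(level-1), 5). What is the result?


raw_rate = 75 - 10 * (11 - 1)
= 75 - 10 * 10
= 75 - 100
= -25
Apply floor: max(-25, 5) = 5%

5%


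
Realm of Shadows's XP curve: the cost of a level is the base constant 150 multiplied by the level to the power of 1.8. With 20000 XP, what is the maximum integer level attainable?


XP = 150 * level^1.8, so level = (XP / 150)^(1/1.8)
= (20000 / 150)^(1/1.8)
= 133.3333^0.5556
= 15.1538
Floor: level = 15

level 15


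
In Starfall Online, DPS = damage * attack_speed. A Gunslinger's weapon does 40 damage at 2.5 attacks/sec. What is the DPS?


DPS = damage * attack_speed
= 40 * 2.5
= 100.0

100.0 DPS


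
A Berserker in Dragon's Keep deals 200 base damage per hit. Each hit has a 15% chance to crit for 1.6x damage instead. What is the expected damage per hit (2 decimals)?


E[dmg] = base * (1 + crit_chance * (crit_mult - 1))
cc as decimal = 15/100 = 0.15
cm - 1 = 1.6 - 1 = 0.6
Bonus factor = 0.15 * 0.6 = 0.09
Total multiplier = 1 + 0.09 = 1.09
Expected damage = 200 * 1.09 = 218.00

218.00 damage


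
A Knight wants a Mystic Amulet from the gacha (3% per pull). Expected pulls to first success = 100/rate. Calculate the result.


Expected pulls for a geometric distribution = 1/p = 100 / rate%
= 100 / 3
= 33.33

33.33 pulls


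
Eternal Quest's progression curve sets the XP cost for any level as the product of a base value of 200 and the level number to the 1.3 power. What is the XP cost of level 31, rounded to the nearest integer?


XP = 200 * level^1.3
Substitute level = 31:
XP = 200 * 31^1.3
= 200 * 86.8501
= 17370

17370 XP


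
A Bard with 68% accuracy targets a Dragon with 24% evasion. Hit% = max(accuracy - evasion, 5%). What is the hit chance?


accuracy - evasion = 68 - 24 = 44
Apply floor: max(44, 5) = 44
Hit chance = 44%

44%


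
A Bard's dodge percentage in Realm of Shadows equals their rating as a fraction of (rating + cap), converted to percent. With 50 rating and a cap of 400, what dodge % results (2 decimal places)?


dodge% = 50 / (50 + 400) * 100
= 50 / 450 * 100
= 0.111111 * 100
= 11.11%

11.11%


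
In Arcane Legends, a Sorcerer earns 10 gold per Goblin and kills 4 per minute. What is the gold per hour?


Gold per minute = 10 * 4 = 40
Gold per hour = 40 * 60 = 2400

2400 gold/hour


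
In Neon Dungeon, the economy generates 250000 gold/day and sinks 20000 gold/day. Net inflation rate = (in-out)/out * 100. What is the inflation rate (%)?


Net gold = 250000 - 20000 = 230000
Inflation rate = net / sunk * 100 = 230000 / 20000 * 100
= 11.5 * 100
= 1150.00%

1150.00%


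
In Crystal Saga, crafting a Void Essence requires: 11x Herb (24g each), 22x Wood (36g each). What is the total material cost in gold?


Cost breakdown:
  Herb: 11 * 24 = 264
  Wood: 22 * 36 = 792
Total = 264 + 792 = 1056

1056 gold


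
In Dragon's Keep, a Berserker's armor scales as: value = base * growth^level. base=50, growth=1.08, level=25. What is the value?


value = base * growth^level
= 50 * 1.08^25
= 50 * 6.848475
= 342.42

342.42 armor


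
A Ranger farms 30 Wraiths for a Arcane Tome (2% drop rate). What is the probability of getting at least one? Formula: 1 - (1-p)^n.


P(at least one) = 1 - P(none) = 1 - (1-p)^n
p = 2/100 = 0.02
1 - p = 0.98
(1 - p)^30 = 0.98^30 = 0.545484
P(at least one) = 1 - 0.545484 = 0.4545

0.4545


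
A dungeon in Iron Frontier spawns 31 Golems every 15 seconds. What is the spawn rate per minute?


Spawns per minute = count * (60 / interval)
= 31 * (60 / 15)
= 31 * 4.0
= 124.0

124.0 per minute


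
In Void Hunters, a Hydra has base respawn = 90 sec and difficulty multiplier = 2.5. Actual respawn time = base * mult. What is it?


Respawn time = base * multiplier
= 90 * 2.5
= 225.0 seconds

225.0 seconds


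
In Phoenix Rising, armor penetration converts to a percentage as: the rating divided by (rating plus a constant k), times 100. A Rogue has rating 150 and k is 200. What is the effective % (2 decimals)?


effective% = rating / (rating + k) * 100
= 150 / (150 + 200) * 100
= 150 / 350 * 100
= 0.428571 * 100
= 42.86%

42.86%


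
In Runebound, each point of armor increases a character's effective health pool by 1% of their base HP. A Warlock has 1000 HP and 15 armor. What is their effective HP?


EHP = 1000 * (1 + 15/100)
= 1000 * (1 + 0.15)
= 1000 * 1.15
= 1150.0

1150.0 EHP
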